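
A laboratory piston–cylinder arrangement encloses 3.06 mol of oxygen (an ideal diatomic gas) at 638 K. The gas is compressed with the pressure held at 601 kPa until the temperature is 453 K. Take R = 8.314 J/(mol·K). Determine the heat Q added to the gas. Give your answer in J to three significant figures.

Isobaric: W = nRΔT = (3.06)(8.314)(-185) = -4707 J.
ΔU = nCᵥΔT with Cᵥ = 5R/2: ΔU = (3.06)(20.79)(-185) = -11766 J.
Q = ΔU + W = -11766 − 4707 = -16473 J.

Q ≈ -16500 J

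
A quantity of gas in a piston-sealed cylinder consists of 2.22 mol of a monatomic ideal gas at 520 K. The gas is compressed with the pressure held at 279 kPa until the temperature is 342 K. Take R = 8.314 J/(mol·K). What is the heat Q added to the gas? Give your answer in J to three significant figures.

Isobaric: W = nRΔT = (2.22)(8.314)(-178) = -3285 J.
ΔU = nCᵥΔT with Cᵥ = 3R/2: ΔU = (2.22)(12.47)(-178) = -4928 J.
Q = ΔU + W = -4928 − 3285 = -8213 J.

Q ≈ -8210 J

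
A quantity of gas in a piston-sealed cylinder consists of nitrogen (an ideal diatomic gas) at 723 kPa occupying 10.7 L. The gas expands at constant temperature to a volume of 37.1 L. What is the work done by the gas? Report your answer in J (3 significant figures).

W ≈ 9620 J

Isothermal: W = nRT ln(V₂/V₁) = P₁V₁ ln(V₂/V₁).
P₁V₁ = (723 kPa)(10.7 L) = 7736 J.
W = 7736 × ln(37.1/10.7) = 7736 × 1.243
W_by_gas = 9619 J.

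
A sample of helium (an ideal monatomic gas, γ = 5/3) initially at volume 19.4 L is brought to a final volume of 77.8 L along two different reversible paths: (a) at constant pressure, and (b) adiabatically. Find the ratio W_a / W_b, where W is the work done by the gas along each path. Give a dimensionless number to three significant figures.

Path (a) isobaric: W = P₁(V₂ − V₁) → W_a/(P₁V₁) = 3.01.
Path (b) adiabatic: W = P₁V₁(1 − (V₁/V₂)^(γ−1))/(γ−1) → W_b/(P₁V₁) = 0.9057.
W_a / W_b = 3.01 / 0.9057 = 3.324.

W_a / W_b ≈ 3.32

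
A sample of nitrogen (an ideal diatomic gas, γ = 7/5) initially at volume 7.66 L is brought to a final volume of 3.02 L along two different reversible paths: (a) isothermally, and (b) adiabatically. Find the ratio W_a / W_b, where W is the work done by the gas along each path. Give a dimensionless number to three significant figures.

W_a / W_b ≈ 0.825

Path (a) isothermal: W = P₁V₁ ln(V₂/V₁) → W_a/(P₁V₁) = -0.9308.
Path (b) adiabatic: W = P₁V₁(1 − (V₁/V₂)^(γ−1))/(γ−1) → W_b/(P₁V₁) = -1.128.
W_a / W_b = -0.9308 / -1.128 = 0.8254.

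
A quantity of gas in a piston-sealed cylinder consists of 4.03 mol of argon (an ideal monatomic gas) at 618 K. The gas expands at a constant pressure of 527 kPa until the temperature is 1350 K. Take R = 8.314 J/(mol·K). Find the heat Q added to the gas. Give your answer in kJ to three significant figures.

Isobaric: W = nRΔT = (4.03)(8.314)(732) = 24526 J.
ΔU = nCᵥΔT with Cᵥ = 3R/2: ΔU = (4.03)(12.47)(732) = 36789 J.
Q = ΔU + W = 36789 + 24526 = 61315 J.

Q ≈ 61.3 kJ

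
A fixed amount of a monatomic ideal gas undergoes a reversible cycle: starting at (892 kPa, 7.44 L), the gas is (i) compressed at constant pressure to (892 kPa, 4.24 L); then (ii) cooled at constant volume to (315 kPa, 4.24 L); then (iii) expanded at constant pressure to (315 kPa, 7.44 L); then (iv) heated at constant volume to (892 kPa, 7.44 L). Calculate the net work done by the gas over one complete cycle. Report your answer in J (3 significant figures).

Constant-volume legs do no work.
W(i) = (892)(4.24 − 7.44) = -2854 J; W(iii) = (315)(7.44 − 4.24) = 1008 J.
W_net = -2854 + 1008 = -1846 J (the counter-clockwise enclosed area).

W_net ≈ -1850 J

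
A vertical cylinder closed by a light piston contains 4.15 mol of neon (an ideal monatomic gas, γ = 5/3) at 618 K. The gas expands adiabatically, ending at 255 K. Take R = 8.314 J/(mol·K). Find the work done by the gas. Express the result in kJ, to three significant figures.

W ≈ 18.8 kJ

Adiabatic ⇒ Q = 0, so W_by = −ΔU = nCᵥ(T₁ − T₂).
Cᵥ = 3R/2 = 12.47 J/(mol·K).
W = (4.15)(12.47)(618 − 255) = 18787 J.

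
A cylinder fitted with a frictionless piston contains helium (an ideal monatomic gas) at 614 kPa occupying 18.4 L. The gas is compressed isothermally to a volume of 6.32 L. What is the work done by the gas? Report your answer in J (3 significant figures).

W ≈ -12100 J

Isothermal: W = nRT ln(V₂/V₁) = P₁V₁ ln(V₂/V₁).
P₁V₁ = (614 kPa)(18.4 L) = 11298 J.
W = 11298 × ln(6.32/18.4) = 11298 × -1.069
W_by_gas = -12073 J.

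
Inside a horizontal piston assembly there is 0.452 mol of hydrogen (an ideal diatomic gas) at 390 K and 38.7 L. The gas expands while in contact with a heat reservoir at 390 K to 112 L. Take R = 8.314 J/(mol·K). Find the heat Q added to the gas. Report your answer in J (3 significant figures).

Isothermal ⇒ ΔU = 0, so Q = W = nRT ln(V₂/V₁).
Q = (0.452)(8.314)(390) ln(112/38.7) = 1466 × 1.063 = 1557 J.

Q ≈ 1560 J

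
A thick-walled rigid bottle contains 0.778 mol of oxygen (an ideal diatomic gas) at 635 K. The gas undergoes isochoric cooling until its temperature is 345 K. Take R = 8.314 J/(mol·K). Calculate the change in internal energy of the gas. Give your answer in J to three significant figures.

ΔU ≈ -4690 J

Constant volume ⇒ W = 0, so Q = ΔU = nCᵥΔT with Cᵥ = 5R/2 = 20.79 J/(mol·K).
ΔU = (0.778)(20.79)(345 − 635) = -4690 J.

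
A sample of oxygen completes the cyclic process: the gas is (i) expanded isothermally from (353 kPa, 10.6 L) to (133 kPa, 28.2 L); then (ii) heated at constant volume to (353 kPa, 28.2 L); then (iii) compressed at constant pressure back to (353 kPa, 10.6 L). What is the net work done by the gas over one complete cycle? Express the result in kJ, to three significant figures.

Leg (i): W = PᵢVᵢ ln(V_f/Vᵢ) = (3742) ln(28.2/10.6) = 3661 J.
Leg (ii): W = 0.
Leg (iii): W = PΔV = (353)(10.6 − 28.2) = -6213 J.
W_net = 3661 − 6213 = -2552 J.

W_net ≈ -2.55 kJ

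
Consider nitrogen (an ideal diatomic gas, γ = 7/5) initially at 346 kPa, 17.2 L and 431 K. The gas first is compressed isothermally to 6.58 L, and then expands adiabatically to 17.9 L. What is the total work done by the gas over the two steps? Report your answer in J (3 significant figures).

Step 1 (isothermal): W = P₁V₁ ln(V₂/V₁) = (5951) ln(6.58/17.2) = -5718 J.
After step 1: P = 904.4 kPa, V = 6.58 L, T = 431 K.
Step 2 (adiabatic): W = (P₁V₁ − P₂V₂)/(γ−1) = (5951 − 3988)/0.4 = 4908 J.
W_total = -5718 + 4908 = -810.3 J.

W_total ≈ -810 J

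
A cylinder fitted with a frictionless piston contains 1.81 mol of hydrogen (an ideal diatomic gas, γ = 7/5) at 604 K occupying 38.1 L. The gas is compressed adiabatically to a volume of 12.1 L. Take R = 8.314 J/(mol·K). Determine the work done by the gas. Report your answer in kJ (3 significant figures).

W ≈ -13.2 kJ

Adiabatic: TV^(γ−1) = const with γ = 7/5.
T₂ = T₁ (V₁/V₂)^(γ−1) = 604 × (38.1/12.1)^0.4 = 604 × 1.582 = 955.6 K.
W_by = nCᵥ(T₁ − T₂) = (1.81)(20.79)(604 − 955.6) = -13229 J.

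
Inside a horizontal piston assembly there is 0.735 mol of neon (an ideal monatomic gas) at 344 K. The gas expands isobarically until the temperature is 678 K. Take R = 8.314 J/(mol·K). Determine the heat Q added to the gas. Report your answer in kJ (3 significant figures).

Q ≈ 5.10 kJ

Isobaric: W = nRΔT = (0.735)(8.314)(334) = 2041 J.
ΔU = nCᵥΔT with Cᵥ = 3R/2: ΔU = (0.735)(12.47)(334) = 3062 J.
Q = ΔU + W = 3062 + 2041 = 5103 J.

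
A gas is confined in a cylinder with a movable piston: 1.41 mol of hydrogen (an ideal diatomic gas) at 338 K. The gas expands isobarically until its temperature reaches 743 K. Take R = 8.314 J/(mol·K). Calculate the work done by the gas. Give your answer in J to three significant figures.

W ≈ 4750 J

Isobaric: W = P ΔV = nR ΔT.
W = (1.41)(8.314)(743 − 338) = 4748 J.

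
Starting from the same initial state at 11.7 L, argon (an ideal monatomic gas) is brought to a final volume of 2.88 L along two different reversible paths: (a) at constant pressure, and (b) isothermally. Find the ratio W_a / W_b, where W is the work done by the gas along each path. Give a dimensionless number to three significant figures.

W_a / W_b ≈ 0.538

Path (a) isobaric: W = P₁(V₂ − V₁) → W_a/(P₁V₁) = -0.7538.
Path (b) isothermal: W = P₁V₁ ln(V₂/V₁) → W_b/(P₁V₁) = -1.402.
W_a / W_b = -0.7538 / -1.402 = 0.5378.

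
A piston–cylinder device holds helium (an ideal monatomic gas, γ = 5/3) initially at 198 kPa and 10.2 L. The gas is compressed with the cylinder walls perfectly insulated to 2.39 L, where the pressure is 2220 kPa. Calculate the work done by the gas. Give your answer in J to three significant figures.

W ≈ -4930 J

Adiabatic: W = (P₁V₁ − P₂V₂)/(γ − 1) with γ = 5/3.
P₁V₁ = 2020 J, P₂V₂ = 5306 J.
W = (2020 − 5306) / 0.6667 = -4929 J.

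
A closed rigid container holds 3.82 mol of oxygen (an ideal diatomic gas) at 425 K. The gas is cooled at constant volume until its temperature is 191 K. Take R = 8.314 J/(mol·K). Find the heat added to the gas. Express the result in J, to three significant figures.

Q ≈ -18600 J

Constant volume ⇒ W = 0, so Q = ΔU = nCᵥΔT with Cᵥ = 5R/2 = 20.79 J/(mol·K).
ΔU = (3.82)(20.79)(191 − 425) = -18579 J.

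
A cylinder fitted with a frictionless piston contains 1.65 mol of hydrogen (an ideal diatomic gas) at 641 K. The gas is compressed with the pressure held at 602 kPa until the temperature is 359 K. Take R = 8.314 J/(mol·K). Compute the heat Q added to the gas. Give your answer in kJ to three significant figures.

Isobaric: W = nRΔT = (1.65)(8.314)(-282) = -3869 J.
ΔU = nCᵥΔT with Cᵥ = 5R/2: ΔU = (1.65)(20.79)(-282) = -9671 J.
Q = ΔU + W = -9671 − 3869 = -13540 J.

Q ≈ -13.5 kJ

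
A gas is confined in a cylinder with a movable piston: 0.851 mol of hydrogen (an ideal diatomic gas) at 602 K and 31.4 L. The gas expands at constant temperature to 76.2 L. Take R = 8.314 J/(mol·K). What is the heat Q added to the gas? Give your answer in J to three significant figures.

Isothermal ⇒ ΔU = 0, so Q = W = nRT ln(V₂/V₁).
Q = (0.851)(8.314)(602) ln(76.2/31.4) = 4259 × 0.8866 = 3776 J.

Q ≈ 3780 J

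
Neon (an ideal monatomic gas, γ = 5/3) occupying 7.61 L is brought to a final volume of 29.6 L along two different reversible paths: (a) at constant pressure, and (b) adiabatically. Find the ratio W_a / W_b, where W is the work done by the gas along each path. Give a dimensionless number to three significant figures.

Path (a) isobaric: W = P₁(V₂ − V₁) → W_a/(P₁V₁) = 2.89.
Path (b) adiabatic: W = P₁V₁(1 − (V₁/V₂)^(γ−1))/(γ−1) → W_b/(P₁V₁) = 0.8935.
W_a / W_b = 2.89 / 0.8935 = 3.234.

W_a / W_b ≈ 3.23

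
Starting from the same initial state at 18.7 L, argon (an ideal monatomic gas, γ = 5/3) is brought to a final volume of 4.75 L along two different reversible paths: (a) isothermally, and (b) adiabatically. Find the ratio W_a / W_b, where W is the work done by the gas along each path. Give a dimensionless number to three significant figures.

W_a / W_b ≈ 0.612

Path (a) isothermal: W = P₁V₁ ln(V₂/V₁) → W_a/(P₁V₁) = -1.37.
Path (b) adiabatic: W = P₁V₁(1 − (V₁/V₂)^(γ−1))/(γ−1) → W_b/(P₁V₁) = -2.24.
W_a / W_b = -1.37 / -2.24 = 0.6118.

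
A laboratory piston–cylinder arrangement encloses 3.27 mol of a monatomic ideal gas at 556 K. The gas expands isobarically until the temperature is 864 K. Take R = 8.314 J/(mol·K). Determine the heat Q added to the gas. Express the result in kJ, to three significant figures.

Q ≈ 20.9 kJ

Isobaric: W = nRΔT = (3.27)(8.314)(308) = 8374 J.
ΔU = nCᵥΔT with Cᵥ = 3R/2: ΔU = (3.27)(12.47)(308) = 12560 J.
Q = ΔU + W = 12560 + 8374 = 20934 J.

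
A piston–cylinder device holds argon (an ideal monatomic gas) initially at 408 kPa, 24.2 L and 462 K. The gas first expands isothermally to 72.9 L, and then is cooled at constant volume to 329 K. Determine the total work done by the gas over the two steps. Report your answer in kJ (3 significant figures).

Step 1 (isothermal): W = P₁V₁ ln(V₂/V₁) = (9874) ln(72.9/24.2) = 10888 J.
Step 2 (isochoric): W = 0 (constant volume).
W_total = 10888 + 0 = 10888 J.

W_total ≈ 10.9 kJ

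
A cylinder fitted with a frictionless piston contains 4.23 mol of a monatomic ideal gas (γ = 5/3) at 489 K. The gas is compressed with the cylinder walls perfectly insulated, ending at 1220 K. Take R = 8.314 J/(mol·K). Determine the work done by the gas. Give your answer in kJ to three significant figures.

Adiabatic ⇒ Q = 0, so W_by = −ΔU = nCᵥ(T₁ − T₂).
Cᵥ = 3R/2 = 12.47 J/(mol·K).
W = (4.23)(12.47)(489 − 1220) = -38562 J.

W ≈ -38.6 kJ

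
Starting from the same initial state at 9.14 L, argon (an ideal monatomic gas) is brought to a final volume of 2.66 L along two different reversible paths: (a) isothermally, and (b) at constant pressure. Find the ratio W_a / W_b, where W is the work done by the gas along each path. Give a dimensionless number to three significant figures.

W_a / W_b ≈ 1.74

Path (a) isothermal: W = P₁V₁ ln(V₂/V₁) → W_a/(P₁V₁) = -1.234.
Path (b) isobaric: W = P₁(V₂ − V₁) → W_b/(P₁V₁) = -0.709.
W_a / W_b = -1.234 / -0.709 = 1.741.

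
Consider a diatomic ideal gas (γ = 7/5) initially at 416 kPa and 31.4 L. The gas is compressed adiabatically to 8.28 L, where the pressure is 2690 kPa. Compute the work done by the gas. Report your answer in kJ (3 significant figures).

W ≈ -23.0 kJ

Adiabatic: W = (P₁V₁ − P₂V₂)/(γ − 1) with γ = 7/5.
P₁V₁ = 13062 J, P₂V₂ = 22273 J.
W = (13062 − 22273) / 0.4 = -23027 J.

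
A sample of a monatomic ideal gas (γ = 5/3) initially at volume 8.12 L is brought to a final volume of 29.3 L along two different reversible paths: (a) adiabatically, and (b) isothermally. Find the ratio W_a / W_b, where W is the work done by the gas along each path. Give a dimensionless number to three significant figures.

W_a / W_b ≈ 0.672

Path (a) adiabatic: W = P₁V₁(1 − (V₁/V₂)^(γ−1))/(γ−1) → W_a/(P₁V₁) = 0.8624.
Path (b) isothermal: W = P₁V₁ ln(V₂/V₁) → W_b/(P₁V₁) = 1.283.
W_a / W_b = 0.8624 / 1.283 = 0.672.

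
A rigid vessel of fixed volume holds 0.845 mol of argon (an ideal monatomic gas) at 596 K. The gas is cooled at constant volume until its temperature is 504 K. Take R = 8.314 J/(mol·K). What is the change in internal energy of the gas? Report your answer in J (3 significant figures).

Constant volume ⇒ W = 0, so Q = ΔU = nCᵥΔT with Cᵥ = 3R/2 = 12.47 J/(mol·K).
ΔU = (0.845)(12.47)(504 − 596) = -969.5 J.

ΔU ≈ -969 J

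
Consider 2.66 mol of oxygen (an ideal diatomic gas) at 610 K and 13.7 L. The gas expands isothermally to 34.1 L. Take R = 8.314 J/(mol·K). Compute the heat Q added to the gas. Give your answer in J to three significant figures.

Isothermal ⇒ ΔU = 0, so Q = W = nRT ln(V₂/V₁).
Q = (2.66)(8.314)(610) ln(34.1/13.7) = 13490 × 0.9119 = 12302 J.

Q ≈ 12300 J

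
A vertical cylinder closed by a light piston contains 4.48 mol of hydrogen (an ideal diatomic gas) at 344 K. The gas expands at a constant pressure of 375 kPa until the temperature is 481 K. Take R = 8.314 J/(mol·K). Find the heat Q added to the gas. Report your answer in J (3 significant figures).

Isobaric: W = nRΔT = (4.48)(8.314)(137) = 5103 J.
ΔU = nCᵥΔT with Cᵥ = 5R/2: ΔU = (4.48)(20.79)(137) = 12757 J.
Q = ΔU + W = 12757 + 5103 = 17860 J.

Q ≈ 17900 J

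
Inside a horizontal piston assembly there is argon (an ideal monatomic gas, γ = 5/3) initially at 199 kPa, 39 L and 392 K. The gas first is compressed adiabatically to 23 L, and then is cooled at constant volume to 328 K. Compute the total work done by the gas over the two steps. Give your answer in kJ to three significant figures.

W_total ≈ -4.91 kJ

Step 1 (adiabatic): W = (P₁V₁ − P₂V₂)/(γ−1) = (7761 − 11036)/0.667 = -4912 J.
Step 2 (isochoric): W = 0 (constant volume).
W_total = -4912 + 0 = -4912 J.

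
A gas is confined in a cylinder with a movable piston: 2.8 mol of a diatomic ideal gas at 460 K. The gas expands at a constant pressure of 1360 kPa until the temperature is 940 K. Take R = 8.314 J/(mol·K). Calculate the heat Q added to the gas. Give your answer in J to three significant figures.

Isobaric: W = nRΔT = (2.8)(8.314)(480) = 11174 J.
ΔU = nCᵥΔT with Cᵥ = 5R/2: ΔU = (2.8)(20.79)(480) = 27935 J.
Q = ΔU + W = 27935 + 11174 = 39109 J.

Q ≈ 39100 J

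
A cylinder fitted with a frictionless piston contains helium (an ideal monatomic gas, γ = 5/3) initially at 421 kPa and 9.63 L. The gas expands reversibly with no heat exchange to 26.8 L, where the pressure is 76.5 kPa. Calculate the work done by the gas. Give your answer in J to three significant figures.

W ≈ 3010 J

Adiabatic: W = (P₁V₁ − P₂V₂)/(γ − 1) with γ = 5/3.
P₁V₁ = 4054 J, P₂V₂ = 2050 J.
W = (4054 − 2050) / 0.6667 = 3006 J.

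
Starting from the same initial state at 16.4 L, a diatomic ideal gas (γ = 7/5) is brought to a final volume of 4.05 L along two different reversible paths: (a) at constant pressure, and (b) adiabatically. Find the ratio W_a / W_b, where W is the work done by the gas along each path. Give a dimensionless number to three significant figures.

W_a / W_b ≈ 0.402

Path (a) isobaric: W = P₁(V₂ − V₁) → W_a/(P₁V₁) = -0.753.
Path (b) adiabatic: W = P₁V₁(1 − (V₁/V₂)^(γ−1))/(γ−1) → W_b/(P₁V₁) = -1.874.
W_a / W_b = -0.753 / -1.874 = 0.4018.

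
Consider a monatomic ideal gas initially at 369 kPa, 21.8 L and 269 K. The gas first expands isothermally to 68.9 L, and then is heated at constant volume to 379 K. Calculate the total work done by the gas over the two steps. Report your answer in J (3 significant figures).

Step 1 (isothermal): W = P₁V₁ ln(V₂/V₁) = (8044) ln(68.9/21.8) = 9257 J.
Step 2 (isochoric): W = 0 (constant volume).
W_total = 9257 + 0 = 9257 J.

W_total ≈ 9260 J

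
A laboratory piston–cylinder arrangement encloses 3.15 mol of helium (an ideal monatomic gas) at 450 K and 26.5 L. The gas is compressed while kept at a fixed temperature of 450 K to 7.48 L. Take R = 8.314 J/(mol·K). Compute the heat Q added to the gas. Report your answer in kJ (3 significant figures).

Q ≈ -14.9 kJ

Isothermal ⇒ ΔU = 0, so Q = W = nRT ln(V₂/V₁).
Q = (3.15)(8.314)(450) ln(7.48/26.5) = 11785 × -1.265 = -14907 J.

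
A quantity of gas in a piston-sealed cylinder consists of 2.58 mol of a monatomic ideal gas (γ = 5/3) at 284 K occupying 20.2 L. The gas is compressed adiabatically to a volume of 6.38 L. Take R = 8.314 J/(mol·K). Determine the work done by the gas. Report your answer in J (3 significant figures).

W ≈ -10600 J

Adiabatic: TV^(γ−1) = const with γ = 5/3.
T₂ = T₁ (V₁/V₂)^(γ−1) = 284 × (20.2/6.38)^0.667 = 284 × 2.156 = 612.4 K.
W_by = nCᵥ(T₁ − T₂) = (2.58)(12.47)(284 − 612.4) = -10565 J.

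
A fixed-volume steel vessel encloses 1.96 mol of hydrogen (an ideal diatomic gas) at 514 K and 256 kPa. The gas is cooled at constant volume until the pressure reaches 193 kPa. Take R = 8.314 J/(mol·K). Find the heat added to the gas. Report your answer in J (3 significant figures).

Constant volume ⇒ W = 0, so Q = ΔU = nCᵥΔT with Cᵥ = 5R/2 = 20.79 J/(mol·K).
At constant V, T₂/T₁ = P₂/P₁ ⇒ ΔT = T₁(P₂/P₁ − 1) = 514·(193/256 − 1) = -126.5 K.
ΔU = (1.96)(20.79)(-126.5) = -5153 J.

Q ≈ -5150 J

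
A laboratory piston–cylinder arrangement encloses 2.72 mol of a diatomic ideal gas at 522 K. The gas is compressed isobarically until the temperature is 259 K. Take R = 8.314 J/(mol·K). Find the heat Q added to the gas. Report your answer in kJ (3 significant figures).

Isobaric: W = nRΔT = (2.72)(8.314)(-263) = -5948 J.
ΔU = nCᵥΔT with Cᵥ = 5R/2: ΔU = (2.72)(20.79)(-263) = -14869 J.
Q = ΔU + W = -14869 − 5948 = -20816 J.

Q ≈ -20.8 kJ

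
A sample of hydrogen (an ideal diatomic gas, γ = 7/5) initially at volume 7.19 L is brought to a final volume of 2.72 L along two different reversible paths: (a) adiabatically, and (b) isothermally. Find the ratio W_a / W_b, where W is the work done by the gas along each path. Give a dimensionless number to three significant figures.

W_a / W_b ≈ 1.22

Path (a) adiabatic: W = P₁V₁(1 − (V₁/V₂)^(γ−1))/(γ−1) → W_a/(P₁V₁) = -1.188.
Path (b) isothermal: W = P₁V₁ ln(V₂/V₁) → W_b/(P₁V₁) = -0.9721.
W_a / W_b = -1.188 / -0.9721 = 1.222.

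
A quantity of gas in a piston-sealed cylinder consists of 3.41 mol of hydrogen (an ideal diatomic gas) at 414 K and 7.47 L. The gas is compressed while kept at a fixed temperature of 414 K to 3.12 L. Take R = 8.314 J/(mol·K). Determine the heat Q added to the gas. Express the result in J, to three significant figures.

Isothermal ⇒ ΔU = 0, so Q = W = nRT ln(V₂/V₁).
Q = (3.41)(8.314)(414) ln(3.12/7.47) = 11737 × -0.8731 = -10247 J.

Q ≈ -10200 J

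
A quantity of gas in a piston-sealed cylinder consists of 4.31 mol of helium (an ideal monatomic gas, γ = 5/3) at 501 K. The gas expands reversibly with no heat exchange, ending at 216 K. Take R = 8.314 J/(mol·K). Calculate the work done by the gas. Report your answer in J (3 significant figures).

W ≈ 15300 J

Adiabatic ⇒ Q = 0, so W_by = −ΔU = nCᵥ(T₁ − T₂).
Cᵥ = 3R/2 = 12.47 J/(mol·K).
W = (4.31)(12.47)(501 − 216) = 15319 J.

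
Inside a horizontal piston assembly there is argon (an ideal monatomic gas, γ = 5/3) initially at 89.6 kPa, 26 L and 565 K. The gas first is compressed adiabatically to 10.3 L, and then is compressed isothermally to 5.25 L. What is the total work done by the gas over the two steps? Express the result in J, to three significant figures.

Step 1 (adiabatic): W = (P₁V₁ − P₂V₂)/(γ−1) = (2330 − 4319)/0.667 = -2984 J.
After step 1: P = 419.3 kPa, V = 10.3 L, T = 1047 K.
Step 2 (isothermal): W = P₁V₁ ln(V₂/V₁) = (4319) ln(5.25/10.3) = -2911 J.
W_total = -2984 − 2911 = -5895 J.

W_total ≈ -5890 J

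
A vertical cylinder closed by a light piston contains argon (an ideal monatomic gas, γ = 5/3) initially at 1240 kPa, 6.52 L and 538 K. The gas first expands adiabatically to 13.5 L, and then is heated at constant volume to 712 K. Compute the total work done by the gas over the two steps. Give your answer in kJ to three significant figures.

W_total ≈ 4.66 kJ

Step 1 (adiabatic): W = (P₁V₁ − P₂V₂)/(γ−1) = (8085 − 4977)/0.667 = 4662 J.
Step 2 (isochoric): W = 0 (constant volume).
W_total = 4662 + 0 = 4662 J.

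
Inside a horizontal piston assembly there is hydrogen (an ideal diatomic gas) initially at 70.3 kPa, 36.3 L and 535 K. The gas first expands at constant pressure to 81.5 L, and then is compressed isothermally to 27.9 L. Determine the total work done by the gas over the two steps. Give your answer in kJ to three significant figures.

Step 1 (isobaric): W = PΔV = (70.3 kPa)(81.5 − 36.3 L) = 3178 J.
After step 1: P = 70.3 kPa, V = 81.5 L, T = 1201 K.
Step 2 (isothermal): W = P₁V₁ ln(V₂/V₁) = (5729) ln(27.9/81.5) = -6142 J.
W_total = 3178 − 6142 = -2964 J.

W_total ≈ -2.96 kJ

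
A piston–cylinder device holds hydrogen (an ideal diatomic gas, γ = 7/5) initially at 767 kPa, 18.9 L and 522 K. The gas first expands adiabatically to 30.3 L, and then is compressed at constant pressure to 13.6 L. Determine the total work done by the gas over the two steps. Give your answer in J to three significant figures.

W_total ≈ -380 J

Step 1 (adiabatic): W = (P₁V₁ − P₂V₂)/(γ−1) = (14496 − 12002)/0.4 = 6235 J.
After step 1: P = 396.1 kPa, V = 30.3 L, T = 432.2 K.
Step 2 (isobaric): W = PΔV = (396.1 kPa)(13.6 − 30.3 L) = -6615 J.
W_total = 6235 − 6615 = -380.2 J.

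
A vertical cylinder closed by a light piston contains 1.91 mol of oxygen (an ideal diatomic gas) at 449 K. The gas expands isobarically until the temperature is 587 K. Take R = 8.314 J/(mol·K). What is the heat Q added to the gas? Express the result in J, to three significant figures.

Q ≈ 7670 J

Isobaric: W = nRΔT = (1.91)(8.314)(138) = 2191 J.
ΔU = nCᵥΔT with Cᵥ = 5R/2: ΔU = (1.91)(20.79)(138) = 5479 J.
Q = ΔU + W = 5479 + 2191 = 7670 J.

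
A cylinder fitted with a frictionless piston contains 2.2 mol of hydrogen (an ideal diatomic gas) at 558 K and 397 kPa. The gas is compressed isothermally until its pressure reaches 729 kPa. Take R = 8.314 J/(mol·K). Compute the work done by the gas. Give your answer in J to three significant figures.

W ≈ -6200 J

Isothermal process: W = nRT ln(V₂/V₁) = nRT ln(P₁/P₂).
W = (2.2)(8.314)(558) × ln(397/729)
  = 10206 × ln(0.5446) = 10206 × -0.6077
W_by_gas = -6203 J.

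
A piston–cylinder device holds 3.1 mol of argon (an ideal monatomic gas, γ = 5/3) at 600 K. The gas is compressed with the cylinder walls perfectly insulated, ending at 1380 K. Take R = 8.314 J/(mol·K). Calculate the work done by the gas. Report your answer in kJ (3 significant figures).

W ≈ -30.2 kJ

Adiabatic ⇒ Q = 0, so W_by = −ΔU = nCᵥ(T₁ − T₂).
Cᵥ = 3R/2 = 12.47 J/(mol·K).
W = (3.1)(12.47)(600 − 1380) = -30155 J.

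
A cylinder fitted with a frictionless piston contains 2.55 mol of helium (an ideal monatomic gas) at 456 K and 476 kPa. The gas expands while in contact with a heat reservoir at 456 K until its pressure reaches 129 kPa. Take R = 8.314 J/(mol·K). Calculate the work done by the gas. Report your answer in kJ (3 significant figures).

W ≈ 12.6 kJ

Isothermal process: W = nRT ln(V₂/V₁) = nRT ln(P₁/P₂).
W = (2.55)(8.314)(456) × ln(476/129)
  = 9668 × ln(3.69) = 9668 × 1.306
W_by_gas = 12622 J.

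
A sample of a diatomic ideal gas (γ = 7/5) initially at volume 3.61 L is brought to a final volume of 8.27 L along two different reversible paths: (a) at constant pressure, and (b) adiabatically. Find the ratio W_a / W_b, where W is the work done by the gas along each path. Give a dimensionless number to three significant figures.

W_a / W_b ≈ 1.83

Path (a) isobaric: W = P₁(V₂ − V₁) → W_a/(P₁V₁) = 1.291.
Path (b) adiabatic: W = P₁V₁(1 − (V₁/V₂)^(γ−1))/(γ−1) → W_b/(P₁V₁) = 0.7055.
W_a / W_b = 1.291 / 0.7055 = 1.83.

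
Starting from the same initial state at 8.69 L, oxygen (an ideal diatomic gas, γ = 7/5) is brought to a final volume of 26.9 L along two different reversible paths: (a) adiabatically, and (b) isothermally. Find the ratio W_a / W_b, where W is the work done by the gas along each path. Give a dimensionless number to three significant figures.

W_a / W_b ≈ 0.805

Path (a) adiabatic: W = P₁V₁(1 − (V₁/V₂)^(γ−1))/(γ−1) → W_a/(P₁V₁) = 0.9091.
Path (b) isothermal: W = P₁V₁ ln(V₂/V₁) → W_b/(P₁V₁) = 1.13.
W_a / W_b = 0.9091 / 1.13 = 0.8045.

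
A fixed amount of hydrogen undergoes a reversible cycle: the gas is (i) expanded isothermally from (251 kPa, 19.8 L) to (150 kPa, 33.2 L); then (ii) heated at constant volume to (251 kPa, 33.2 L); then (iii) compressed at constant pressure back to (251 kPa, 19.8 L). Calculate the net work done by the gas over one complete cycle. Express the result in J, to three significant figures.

W_net ≈ -795 J

Leg (i): W = PᵢVᵢ ln(V_f/Vᵢ) = (4970) ln(33.2/19.8) = 2569 J.
Leg (ii): W = 0.
Leg (iii): W = PΔV = (251)(19.8 − 33.2) = -3363 J.
W_net = 2569 − 3363 = -794.7 J.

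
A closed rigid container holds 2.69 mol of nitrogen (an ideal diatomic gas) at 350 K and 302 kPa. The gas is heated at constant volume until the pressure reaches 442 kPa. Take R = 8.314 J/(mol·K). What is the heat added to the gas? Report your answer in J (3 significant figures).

Q ≈ 9070 J

Constant volume ⇒ W = 0, so Q = ΔU = nCᵥΔT with Cᵥ = 5R/2 = 20.79 J/(mol·K).
At constant V, T₂/T₁ = P₂/P₁ ⇒ ΔT = T₁(P₂/P₁ − 1) = 350·(442/302 − 1) = 162.3 K.
ΔU = (2.69)(20.79)(162.3) = 9072 J.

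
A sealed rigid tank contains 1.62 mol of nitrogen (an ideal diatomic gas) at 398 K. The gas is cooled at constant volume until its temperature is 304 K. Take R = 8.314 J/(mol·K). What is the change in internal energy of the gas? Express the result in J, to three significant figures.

Constant volume ⇒ W = 0, so Q = ΔU = nCᵥΔT with Cᵥ = 5R/2 = 20.79 J/(mol·K).
ΔU = (1.62)(20.79)(304 − 398) = -3165 J.

ΔU ≈ -3170 J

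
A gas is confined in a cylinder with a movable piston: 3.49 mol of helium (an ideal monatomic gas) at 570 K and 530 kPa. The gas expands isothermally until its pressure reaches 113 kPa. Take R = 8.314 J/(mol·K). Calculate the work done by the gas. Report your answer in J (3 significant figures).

W ≈ 25600 J

Isothermal process: W = nRT ln(V₂/V₁) = nRT ln(P₁/P₂).
W = (3.49)(8.314)(570) × ln(530/113)
  = 16539 × ln(4.69) = 16539 × 1.545
W_by_gas = 25561 J.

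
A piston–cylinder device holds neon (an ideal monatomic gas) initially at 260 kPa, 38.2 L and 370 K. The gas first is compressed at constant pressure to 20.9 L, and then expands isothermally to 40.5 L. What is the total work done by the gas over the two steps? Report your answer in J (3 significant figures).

W_total ≈ -903 J

Step 1 (isobaric): W = PΔV = (260 kPa)(20.9 − 38.2 L) = -4498 J.
After step 1: P = 260 kPa, V = 20.9 L, T = 202.4 K.
Step 2 (isothermal): W = P₁V₁ ln(V₂/V₁) = (5434) ln(40.5/20.9) = 3595 J.
W_total = -4498 + 3595 = -903.1 J.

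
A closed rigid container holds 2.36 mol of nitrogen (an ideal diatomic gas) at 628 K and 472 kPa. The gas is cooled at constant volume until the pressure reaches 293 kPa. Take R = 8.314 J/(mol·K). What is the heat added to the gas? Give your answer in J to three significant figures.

Q ≈ -11700 J

Constant volume ⇒ W = 0, so Q = ΔU = nCᵥΔT with Cᵥ = 5R/2 = 20.79 J/(mol·K).
At constant V, T₂/T₁ = P₂/P₁ ⇒ ΔT = T₁(P₂/P₁ − 1) = 628·(293/472 − 1) = -238.2 K.
ΔU = (2.36)(20.79)(-238.2) = -11682 J.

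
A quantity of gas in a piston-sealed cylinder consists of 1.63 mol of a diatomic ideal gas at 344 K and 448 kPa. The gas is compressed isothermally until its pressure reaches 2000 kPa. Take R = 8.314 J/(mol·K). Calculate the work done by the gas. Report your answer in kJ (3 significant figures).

W ≈ -6.97 kJ

Isothermal process: W = nRT ln(V₂/V₁) = nRT ln(P₁/P₂).
W = (1.63)(8.314)(344) × ln(448/2000)
  = 4662 × ln(0.224) = 4662 × -1.496
W_by_gas = -6975 J.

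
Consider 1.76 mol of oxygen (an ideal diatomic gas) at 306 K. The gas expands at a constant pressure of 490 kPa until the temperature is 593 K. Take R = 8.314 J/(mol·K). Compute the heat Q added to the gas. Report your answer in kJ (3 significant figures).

Q ≈ 14.7 kJ

Isobaric: W = nRΔT = (1.76)(8.314)(287) = 4200 J.
ΔU = nCᵥΔT with Cᵥ = 5R/2: ΔU = (1.76)(20.79)(287) = 10499 J.
Q = ΔU + W = 10499 + 4200 = 14698 J.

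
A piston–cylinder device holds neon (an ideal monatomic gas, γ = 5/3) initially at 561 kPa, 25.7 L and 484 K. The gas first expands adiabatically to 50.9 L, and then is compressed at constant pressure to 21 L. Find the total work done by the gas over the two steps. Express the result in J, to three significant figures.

W_total ≈ 2540 J

Step 1 (adiabatic): W = (P₁V₁ − P₂V₂)/(γ−1) = (14418 − 9142)/0.667 = 7914 J.
After step 1: P = 179.6 kPa, V = 50.9 L, T = 306.9 K.
Step 2 (isobaric): W = PΔV = (179.6 kPa)(21 − 50.9 L) = -5370 J.
W_total = 7914 − 5370 = 2543 J.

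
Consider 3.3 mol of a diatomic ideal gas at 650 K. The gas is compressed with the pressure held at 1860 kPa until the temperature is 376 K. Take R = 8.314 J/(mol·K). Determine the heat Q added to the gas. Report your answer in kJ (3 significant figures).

Isobaric: W = nRΔT = (3.3)(8.314)(-274) = -7518 J.
ΔU = nCᵥΔT with Cᵥ = 5R/2: ΔU = (3.3)(20.79)(-274) = -18794 J.
Q = ΔU + W = -18794 − 7518 = -26311 J.

Q ≈ -26.3 kJ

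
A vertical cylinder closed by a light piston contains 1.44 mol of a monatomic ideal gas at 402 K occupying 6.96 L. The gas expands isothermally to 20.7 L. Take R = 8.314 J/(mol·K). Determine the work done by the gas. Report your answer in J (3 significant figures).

Isothermal: W = nRT ln(V₂/V₁).
W = (1.44)(8.314)(402) × ln(20.7/6.96)
  = 4813 × 1.09
W_by_gas = 5246 J.

W ≈ 5250 J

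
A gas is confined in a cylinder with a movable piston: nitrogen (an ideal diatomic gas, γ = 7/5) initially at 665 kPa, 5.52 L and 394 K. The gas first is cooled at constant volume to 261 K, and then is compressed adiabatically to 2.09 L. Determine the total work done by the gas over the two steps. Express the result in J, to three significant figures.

W_total ≈ -2890 J

Step 1 (isochoric): W = 0 (constant volume).
After step 1: P = 440.5 kPa (V unchanged).
Step 2 (adiabatic): W = (P₁V₁ − P₂V₂)/(γ−1) = (2432 − 3586)/0.4 = -2886 J.
W_total = 0 − 2886 = -2886 J.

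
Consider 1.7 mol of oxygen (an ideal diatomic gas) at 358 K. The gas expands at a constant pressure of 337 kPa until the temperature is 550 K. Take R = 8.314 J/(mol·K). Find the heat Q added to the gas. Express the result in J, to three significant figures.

Isobaric: W = nRΔT = (1.7)(8.314)(192) = 2714 J.
ΔU = nCᵥΔT with Cᵥ = 5R/2: ΔU = (1.7)(20.79)(192) = 6784 J.
Q = ΔU + W = 6784 + 2714 = 9498 J.

Q ≈ 9500 J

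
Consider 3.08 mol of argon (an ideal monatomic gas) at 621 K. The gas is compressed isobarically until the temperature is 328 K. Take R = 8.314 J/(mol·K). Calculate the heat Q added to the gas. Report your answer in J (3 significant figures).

Isobaric: W = nRΔT = (3.08)(8.314)(-293) = -7503 J.
ΔU = nCᵥΔT with Cᵥ = 3R/2: ΔU = (3.08)(12.47)(-293) = -11254 J.
Q = ΔU + W = -11254 − 7503 = -18757 J.

Q ≈ -18800 J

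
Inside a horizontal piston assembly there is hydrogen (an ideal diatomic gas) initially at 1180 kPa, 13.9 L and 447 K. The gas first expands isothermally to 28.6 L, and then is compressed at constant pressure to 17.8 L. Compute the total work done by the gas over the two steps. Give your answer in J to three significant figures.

W_total ≈ 5640 J

Step 1 (isothermal): W = P₁V₁ ln(V₂/V₁) = (16402) ln(28.6/13.9) = 11834 J.
After step 1: P = 573.5 kPa, V = 28.6 L, T = 447 K.
Step 2 (isobaric): W = PΔV = (573.5 kPa)(17.8 − 28.6 L) = -6194 J.
W_total = 11834 − 6194 = 5641 J.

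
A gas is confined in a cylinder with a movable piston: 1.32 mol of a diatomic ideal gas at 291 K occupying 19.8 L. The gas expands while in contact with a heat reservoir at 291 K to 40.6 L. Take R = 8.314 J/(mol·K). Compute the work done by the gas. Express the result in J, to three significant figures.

Isothermal: W = nRT ln(V₂/V₁).
W = (1.32)(8.314)(291) × ln(40.6/19.8)
  = 3194 × 0.7181
W_by_gas = 2293 J.

W ≈ 2290 J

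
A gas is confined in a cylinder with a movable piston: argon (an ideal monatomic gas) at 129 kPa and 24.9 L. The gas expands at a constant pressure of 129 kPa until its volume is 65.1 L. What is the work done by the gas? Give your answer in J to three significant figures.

Isobaric: W = P ΔV.
W = (129 kPa)(65.1 − 24.9 L) = (129)(40.2) = 5186 J.

W ≈ 5190 J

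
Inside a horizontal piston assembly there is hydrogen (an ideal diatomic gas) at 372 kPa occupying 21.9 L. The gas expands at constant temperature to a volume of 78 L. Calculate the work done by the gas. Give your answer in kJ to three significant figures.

W ≈ 10.3 kJ

Isothermal: W = nRT ln(V₂/V₁) = P₁V₁ ln(V₂/V₁).
P₁V₁ = (372 kPa)(21.9 L) = 8147 J.
W = 8147 × ln(78/21.9) = 8147 × 1.27
W_by_gas = 10348 J.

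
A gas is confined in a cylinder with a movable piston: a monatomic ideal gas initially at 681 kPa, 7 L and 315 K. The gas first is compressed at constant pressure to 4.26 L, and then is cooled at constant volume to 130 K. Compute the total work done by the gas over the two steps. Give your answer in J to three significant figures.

Step 1 (isobaric): W = PΔV = (681 kPa)(4.26 − 7 L) = -1866 J.
Step 2 (isochoric): W = 0 (constant volume).
W_total = -1866 + 0 = -1866 J.

W_total ≈ -1870 J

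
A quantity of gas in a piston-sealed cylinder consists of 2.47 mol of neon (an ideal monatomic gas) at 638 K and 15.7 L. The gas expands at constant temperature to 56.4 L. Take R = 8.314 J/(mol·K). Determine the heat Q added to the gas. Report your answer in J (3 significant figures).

Q ≈ 16800 J

Isothermal ⇒ ΔU = 0, so Q = W = nRT ln(V₂/V₁).
Q = (2.47)(8.314)(638) ln(56.4/15.7) = 13102 × 1.279 = 16755 J.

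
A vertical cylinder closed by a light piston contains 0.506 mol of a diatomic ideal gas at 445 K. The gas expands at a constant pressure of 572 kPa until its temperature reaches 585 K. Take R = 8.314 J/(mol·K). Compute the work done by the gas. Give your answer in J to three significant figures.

Isobaric: W = P ΔV = nR ΔT.
W = (0.506)(8.314)(585 − 445) = 589 J.

W ≈ 589 J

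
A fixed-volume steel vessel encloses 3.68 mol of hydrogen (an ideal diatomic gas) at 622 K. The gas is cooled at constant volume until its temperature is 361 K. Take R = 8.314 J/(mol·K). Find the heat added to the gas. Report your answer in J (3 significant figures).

Q ≈ -20000 J

Constant volume ⇒ W = 0, so Q = ΔU = nCᵥΔT with Cᵥ = 5R/2 = 20.79 J/(mol·K).
ΔU = (3.68)(20.79)(361 − 622) = -19964 J.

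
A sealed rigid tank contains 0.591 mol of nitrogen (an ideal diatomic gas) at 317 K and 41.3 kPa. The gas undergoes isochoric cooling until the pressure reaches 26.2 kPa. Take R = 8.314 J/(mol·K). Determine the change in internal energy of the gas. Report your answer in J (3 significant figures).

Constant volume ⇒ W = 0, so Q = ΔU = nCᵥΔT with Cᵥ = 5R/2 = 20.79 J/(mol·K).
At constant V, T₂/T₁ = P₂/P₁ ⇒ ΔT = T₁(P₂/P₁ − 1) = 317·(26.2/41.3 − 1) = -115.9 K.
ΔU = (0.591)(20.79)(-115.9) = -1424 J.

ΔU ≈ -1420 J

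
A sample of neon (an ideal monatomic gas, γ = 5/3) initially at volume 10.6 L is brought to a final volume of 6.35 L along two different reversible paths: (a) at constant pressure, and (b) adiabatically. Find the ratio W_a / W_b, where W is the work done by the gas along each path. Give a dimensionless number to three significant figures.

W_a / W_b ≈ 0.656

Path (a) isobaric: W = P₁(V₂ − V₁) → W_a/(P₁V₁) = -0.4009.
Path (b) adiabatic: W = P₁V₁(1 − (V₁/V₂)^(γ−1))/(γ−1) → W_b/(P₁V₁) = -0.6108.
W_a / W_b = -0.4009 / -0.6108 = 0.6564.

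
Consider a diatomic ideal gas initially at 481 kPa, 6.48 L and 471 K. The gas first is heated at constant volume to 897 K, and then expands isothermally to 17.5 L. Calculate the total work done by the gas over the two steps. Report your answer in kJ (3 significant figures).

Step 1 (isochoric): W = 0 (constant volume).
After step 1: P = 916 kPa (V unchanged).
Step 2 (isothermal): W = P₁V₁ ln(V₂/V₁) = (5936) ln(17.5/6.48) = 5897 J.
W_total = 0 + 5897 = 5897 J.

W_total ≈ 5.90 kJ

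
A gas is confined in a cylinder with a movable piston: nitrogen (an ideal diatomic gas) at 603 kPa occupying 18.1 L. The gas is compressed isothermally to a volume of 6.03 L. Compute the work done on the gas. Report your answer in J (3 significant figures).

Isothermal: W = nRT ln(V₂/V₁) = P₁V₁ ln(V₂/V₁).
P₁V₁ = (603 kPa)(18.1 L) = 10914 J.
W = 10914 × ln(6.03/18.1) = 10914 × -1.099
W_by_gas = -11997 J; work on gas = −W_by = 11997 J.

W ≈ 12000 J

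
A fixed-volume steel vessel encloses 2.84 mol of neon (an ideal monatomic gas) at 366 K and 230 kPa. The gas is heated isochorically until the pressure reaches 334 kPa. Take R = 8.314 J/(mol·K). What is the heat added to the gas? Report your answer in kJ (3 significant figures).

Q ≈ 5.86 kJ

Constant volume ⇒ W = 0, so Q = ΔU = nCᵥΔT with Cᵥ = 3R/2 = 12.47 J/(mol·K).
At constant V, T₂/T₁ = P₂/P₁ ⇒ ΔT = T₁(P₂/P₁ − 1) = 366·(334/230 − 1) = 165.5 K.
ΔU = (2.84)(12.47)(165.5) = 5861 J.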